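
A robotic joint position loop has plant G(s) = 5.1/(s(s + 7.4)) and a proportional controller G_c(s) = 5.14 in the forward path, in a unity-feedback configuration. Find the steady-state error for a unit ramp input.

The loop has one pole at the origin (type 1). Velocity error constant K_v = lim_{s→0} s·G_c(s)G(s) = 5.14·5.1/7.4 = 3.542.
Steady-state error to a unit ramp: e_ss = 1/K_v = 0.282.

0.282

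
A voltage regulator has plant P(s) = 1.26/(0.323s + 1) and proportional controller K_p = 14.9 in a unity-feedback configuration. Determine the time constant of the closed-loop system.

τ = 0.0163 s

Closed loop: T(s) = K_p·P/(1+K_p·P) = 18.77/(0.323s + 1 + 18.77), with pole at s = −(1 + 18.77)/0.323 = −61.22.
Closed-loop time constant τ = 1/61.22 = 0.0163 s.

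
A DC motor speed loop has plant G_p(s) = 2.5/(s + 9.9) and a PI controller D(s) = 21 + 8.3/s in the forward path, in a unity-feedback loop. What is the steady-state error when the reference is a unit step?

The open loop D(s)G_p(s) has a pole at the origin (type 1), so the static position error constant is infinite and e_ss = 1/(1+∞) = 0.

0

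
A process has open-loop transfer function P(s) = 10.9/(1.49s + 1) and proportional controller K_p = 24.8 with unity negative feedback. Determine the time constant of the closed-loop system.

Closed loop: T(s) = K_p·P/(1+K_p·P) = 270.3/(1.49s + 1 + 270.3), with pole at s = −(1 + 270.3)/1.49 = −182.1.
Closed-loop time constant τ = 1/182.1 = 0.00549 s.

τ = 0.00549 s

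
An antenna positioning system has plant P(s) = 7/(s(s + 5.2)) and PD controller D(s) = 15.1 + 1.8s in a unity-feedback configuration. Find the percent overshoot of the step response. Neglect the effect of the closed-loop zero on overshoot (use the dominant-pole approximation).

Forward path: (15.1 + 1.8s)·7/(s(s+5.2)). The closed-loop characteristic equation is s² + (5.2 + 7·1.8)s + 7·15.1 = 0.
That is s² + 17.8s + 105.7 = 0, so ω_n = 10.28 rad/s and ζ = 17.8/(2·10.28) = 0.8657.
%OS = 100·exp(−πζ/√(1−ζ²)) = 0.437%.

0.437%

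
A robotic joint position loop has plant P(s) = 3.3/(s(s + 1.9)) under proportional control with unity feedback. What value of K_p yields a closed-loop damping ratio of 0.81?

K_p = 0.417

Closed-loop characteristic equation: s² + 1.9s + K_p·3.3 = 0.
So ω_n = √(3.3K_p) and 2ζω_n = 1.9, giving ζ = 1.9/(2√(3.3K_p)).
Setting ζ = 0.81: √(3.3K_p) = 1.9/(2·0.81) = 1.173, so K_p = 1.376/3.3 = 0.417.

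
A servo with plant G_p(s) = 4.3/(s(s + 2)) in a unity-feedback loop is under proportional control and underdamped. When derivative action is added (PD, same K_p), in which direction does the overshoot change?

decrease

The derivative term adds K·K_d to the s-coefficient of the characteristic equation, raising 2ζω_n while ω_n is unchanged; ζ increases, so overshoot decreases.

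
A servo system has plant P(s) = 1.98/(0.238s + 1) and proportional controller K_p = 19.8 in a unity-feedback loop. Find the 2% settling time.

Closed loop: T(s) = K_p·P/(1+K_p·P) = 39.2/(0.238s + 1 + 39.2), with pole at s = −(1 + 39.2)/0.238 = −168.9.
τ = 1/168.9 = 0.00592 s, so 2% settling time ≈ 4τ = 0.0237 s.

T_s ≈ 0.0237 s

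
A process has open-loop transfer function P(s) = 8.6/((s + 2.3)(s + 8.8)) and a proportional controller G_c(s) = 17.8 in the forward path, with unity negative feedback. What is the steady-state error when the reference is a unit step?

0.117

The loop is type 0. Static position error constant K_pos = G_c(0)·P(0) = 17.8·0.4249 = 7.563.
Steady-state error to a unit step: e_ss = 1/(1+K_pos) = 1/8.563 = 0.117.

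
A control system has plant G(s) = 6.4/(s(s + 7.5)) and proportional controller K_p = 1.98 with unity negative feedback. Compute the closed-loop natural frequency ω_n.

ω_n = 3.56 rad/s

With unity feedback the closed-loop characteristic equation is s² + 7.5s + 1.98·6.4 = s² + 7.5s + 12.67 = 0.
Matching s² + 2ζω_n s + ω_n²: ω_n = √12.67 = 3.56 rad/s and 2ζω_n = 7.5, so ζ = 7.5/(2·3.56) = 1.05.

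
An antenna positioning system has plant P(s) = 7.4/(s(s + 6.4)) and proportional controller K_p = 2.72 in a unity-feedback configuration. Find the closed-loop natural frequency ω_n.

ω_n = 4.49 rad/s

1 + K_p·P(s) = 0 gives s² + 6.4s + 20.13 = 0.
Matching s² + 2ζω_n s + ω_n²: ω_n = √20.13 = 4.486 rad/s and 2ζω_n = 6.4, so ζ = 6.4/(2·4.486) = 0.713.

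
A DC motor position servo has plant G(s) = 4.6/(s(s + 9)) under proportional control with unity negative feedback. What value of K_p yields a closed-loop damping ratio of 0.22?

Closed-loop characteristic equation: s² + 9s + K_p·4.6 = 0.
So ω_n = √(4.6K_p) and 2ζω_n = 9, giving ζ = 9/(2√(4.6K_p)).
Setting ζ = 0.22: √(4.6K_p) = 9/(2·0.22) = 20.45, so K_p = 418.4/4.6 = 91.

K_p = 91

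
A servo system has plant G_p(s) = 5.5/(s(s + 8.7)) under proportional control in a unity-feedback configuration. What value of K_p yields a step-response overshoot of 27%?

K_p = 23.2

From %OS = 100·exp(−πζ/√(1−ζ²)) = 27%, ζ = −ln(0.27)/√(π²+ln²(0.27)) = 0.3847.
Characteristic equation s² + 8.7s + 5.5K_p = 0 gives ζ = 8.7/(2√(5.5K_p)).
Setting ζ = 0.3847: √(5.5K_p) = 8.7/(2·0.3847) = 11.31, so K_p = 127.9/5.5 = 23.2.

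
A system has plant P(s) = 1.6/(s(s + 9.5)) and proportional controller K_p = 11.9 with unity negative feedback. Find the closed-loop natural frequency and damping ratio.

The closed-loop denominator is s(s+9.5) + 11.9·1.6 = s² + 9.5s + 19.04.
Matching s² + 2ζω_n s + ω_n²: ω_n = √19.04 = 4.363 rad/s and 2ζω_n = 9.5, so ζ = 9.5/(2·4.363) = 1.09.

ω_n = 4.36 rad/s, ζ = 1.09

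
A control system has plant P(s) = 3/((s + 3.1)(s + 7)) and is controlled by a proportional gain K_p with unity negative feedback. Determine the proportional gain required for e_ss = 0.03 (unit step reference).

Steady-state error for a unit step on this type-0 loop is 1/(1 + K_p·P(0)).
P(0) = 0.1382. Require 1/(1 + K_p·0.1382) = 0.03, so 1 + 0.1382·K_p = 33.33.
K_p = (33.33 − 1)/0.1382 = 234.

K_p = 234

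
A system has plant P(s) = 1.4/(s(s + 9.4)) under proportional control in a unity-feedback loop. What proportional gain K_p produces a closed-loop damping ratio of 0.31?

Closed-loop characteristic equation: s² + 9.4s + K_p·1.4 = 0.
So ω_n = √(1.4K_p) and 2ζω_n = 9.4, giving ζ = 9.4/(2√(1.4K_p)).
Setting ζ = 0.31: √(1.4K_p) = 9.4/(2·0.31) = 15.16, so K_p = 229.9/1.4 = 164.

K_p = 164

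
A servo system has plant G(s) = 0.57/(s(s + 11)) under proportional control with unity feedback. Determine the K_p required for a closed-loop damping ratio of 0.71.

Closed-loop characteristic equation: s² + 11s + K_p·0.57 = 0.
So ω_n = √(0.57K_p) and 2ζω_n = 11, giving ζ = 11/(2√(0.57K_p)).
Setting ζ = 0.71: √(0.57K_p) = 11/(2·0.71) = 7.746, so K_p = 60.01/0.57 = 105.

K_p = 105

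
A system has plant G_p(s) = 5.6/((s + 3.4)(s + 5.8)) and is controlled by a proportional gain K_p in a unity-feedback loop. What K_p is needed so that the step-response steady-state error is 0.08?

K_p = 40.5

Steady-state error for a unit step on this type-0 loop is 1/(1 + K_p·G_p(0)).
G_p(0) = 0.284. Require 1/(1 + K_p·0.284) = 0.08, so 1 + 0.284·K_p = 12.5.
K_p = (12.5 − 1)/0.284 = 40.5.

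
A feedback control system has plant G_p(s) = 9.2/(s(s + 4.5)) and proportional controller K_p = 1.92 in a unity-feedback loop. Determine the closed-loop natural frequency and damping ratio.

The closed-loop denominator is s(s+4.5) + 1.92·9.2 = s² + 4.5s + 17.66.
So ω_n² = 17.66 ⇒ ω_n = 4.203 rad/s, and ζ = 4.5/(2ω_n) = 0.535.

ω_n = 4.2 rad/s, ζ = 0.535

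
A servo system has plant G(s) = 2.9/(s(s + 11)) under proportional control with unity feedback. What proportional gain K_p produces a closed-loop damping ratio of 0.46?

K_p = 49.3

Closed-loop characteristic equation: s² + 11s + K_p·2.9 = 0.
So ω_n = √(2.9K_p) and 2ζω_n = 11, giving ζ = 11/(2√(2.9K_p)).
Setting ζ = 0.46: √(2.9K_p) = 11/(2·0.46) = 11.96, so K_p = 143/2.9 = 49.3.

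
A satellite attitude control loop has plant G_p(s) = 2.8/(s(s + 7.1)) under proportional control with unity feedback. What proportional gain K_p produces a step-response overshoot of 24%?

From %OS = 100·exp(−πζ/√(1−ζ²)) = 24%, ζ = −ln(0.24)/√(π²+ln²(0.24)) = 0.4136.
Characteristic equation s² + 7.1s + 2.8K_p = 0 gives ζ = 7.1/(2√(2.8K_p)).
Setting ζ = 0.4136: √(2.8K_p) = 7.1/(2·0.4136) = 8.583, so K_p = 73.67/2.8 = 26.3.

K_p = 26.3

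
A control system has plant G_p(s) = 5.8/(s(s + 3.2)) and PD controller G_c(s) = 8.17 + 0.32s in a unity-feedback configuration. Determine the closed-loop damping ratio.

ζ = 0.367

Forward path: (8.17 + 0.32s)·5.8/(s(s+3.2)). The closed-loop characteristic equation is s² + (3.2 + 5.8·0.32)s + 5.8·8.17 = 0.
That is s² + 5.056s + 47.39 = 0, so ω_n = 6.884 rad/s and ζ = 5.056/(2·6.884) = 0.3672.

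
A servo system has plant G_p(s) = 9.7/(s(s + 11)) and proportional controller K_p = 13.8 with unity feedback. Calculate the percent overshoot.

From 1 + K_pG_p(s) = 0: s² + 11s + 133.9 = 0 ⇒ ω_n = 11.57, ζ = 0.4754.
%OS = 100·exp(−πζ/√(1−ζ²)) = 100·exp(−π·0.4754/√0.774) = 18.3%.

18.3%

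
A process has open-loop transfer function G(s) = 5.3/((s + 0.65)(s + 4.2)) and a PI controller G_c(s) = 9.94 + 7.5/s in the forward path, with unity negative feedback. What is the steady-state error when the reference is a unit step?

0

The open loop G_c(s)G(s) has a pole at the origin (type 1), so the static position error constant is infinite and e_ss = 1/(1+∞) = 0.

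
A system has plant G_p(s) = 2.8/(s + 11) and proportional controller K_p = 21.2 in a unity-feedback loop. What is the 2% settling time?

T_s ≈ 0.0569 s

Closed-loop transfer function: T(s) = K_p·G_p(s)/(1 + K_p·G_p(s)) = 59.36/(s + 11 + 59.36) = 59.36/(s + 70.36).
Time constant τ = 1/70.36 = 0.01421 s, so the 2% settling time is about 4τ = 0.0569 s.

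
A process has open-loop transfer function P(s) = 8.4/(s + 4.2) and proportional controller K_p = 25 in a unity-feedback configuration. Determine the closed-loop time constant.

Closed-loop transfer function: T(s) = K_p·P(s)/(1 + K_p·P(s)) = 210/(s + 4.2 + 210) = 210/(s + 214.2).
Time constant τ = 1/214.2 = 0.00467 s.

τ = 0.00467 s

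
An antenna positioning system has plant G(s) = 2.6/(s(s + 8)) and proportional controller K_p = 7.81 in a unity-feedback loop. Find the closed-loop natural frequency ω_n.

The closed-loop denominator is s(s+8) + 7.81·2.6 = s² + 8s + 20.31.
Matching s² + 2ζω_n s + ω_n²: ω_n = √20.31 = 4.506 rad/s and 2ζω_n = 8, so ζ = 8/(2·4.506) = 0.888.

ω_n = 4.51 rad/s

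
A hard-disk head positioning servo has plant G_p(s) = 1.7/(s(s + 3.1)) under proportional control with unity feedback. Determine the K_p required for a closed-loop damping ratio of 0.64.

K_p = 3.45

Closed-loop characteristic equation: s² + 3.1s + K_p·1.7 = 0.
So ω_n = √(1.7K_p) and 2ζω_n = 3.1, giving ζ = 3.1/(2√(1.7K_p)).
Setting ζ = 0.64: √(1.7K_p) = 3.1/(2·0.64) = 2.422, so K_p = 5.865/1.7 = 3.45.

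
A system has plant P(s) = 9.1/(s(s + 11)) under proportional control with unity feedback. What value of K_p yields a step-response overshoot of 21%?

From %OS = 100·exp(−πζ/√(1−ζ²)) = 21%, ζ = −ln(0.21)/√(π²+ln²(0.21)) = 0.4449.
Characteristic equation s² + 11s + 9.1K_p = 0 gives ζ = 11/(2√(9.1K_p)).
Setting ζ = 0.4449: √(9.1K_p) = 11/(2·0.4449) = 12.36, so K_p = 152.8/9.1 = 16.8.

K_p = 16.8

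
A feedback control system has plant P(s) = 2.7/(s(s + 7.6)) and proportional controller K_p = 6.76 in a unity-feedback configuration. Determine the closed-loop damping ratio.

The closed-loop denominator is s(s+7.6) + 6.76·2.7 = s² + 7.6s + 18.25.
Matching s² + 2ζω_n s + ω_n²: ω_n = √18.25 = 4.272 rad/s and 2ζω_n = 7.6, so ζ = 7.6/(2·4.272) = 0.889.

ζ = 0.889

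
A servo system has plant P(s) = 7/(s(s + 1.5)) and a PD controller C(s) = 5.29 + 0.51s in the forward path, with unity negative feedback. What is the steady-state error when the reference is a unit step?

The open loop C(s)P(s) has a pole at the origin (type 1), so the static position error constant is infinite and e_ss = 1/(1+∞) = 0.

0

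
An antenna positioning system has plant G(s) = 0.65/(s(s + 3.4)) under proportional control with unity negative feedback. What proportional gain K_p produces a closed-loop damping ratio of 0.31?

K_p = 46.3

Closed-loop characteristic equation: s² + 3.4s + K_p·0.65 = 0.
So ω_n = √(0.65K_p) and 2ζω_n = 3.4, giving ζ = 3.4/(2√(0.65K_p)).
Setting ζ = 0.31: √(0.65K_p) = 3.4/(2·0.31) = 5.484, so K_p = 30.07/0.65 = 46.3.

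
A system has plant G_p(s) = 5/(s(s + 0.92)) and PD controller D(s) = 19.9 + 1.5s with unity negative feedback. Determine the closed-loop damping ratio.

ζ = 0.422

Forward path: (19.9 + 1.5s)·5/(s(s+0.92)). The closed-loop characteristic equation is s² + (0.92 + 5·1.5)s + 5·19.9 = 0.
That is s² + 8.42s + 99.5 = 0, so ω_n = 9.975 rad/s and ζ = 8.42/(2·9.975) = 0.4221.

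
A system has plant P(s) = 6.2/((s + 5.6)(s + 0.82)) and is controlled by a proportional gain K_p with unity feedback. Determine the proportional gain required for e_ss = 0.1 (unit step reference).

For a type-0 loop with proportional control, e_ss = 1/(1 + K_p·P(0)).
P(0) = 1.35. Require 1/(1 + K_p·1.35) = 0.1, so 1 + 1.35·K_p = 10.
K_p = (10 − 1)/1.35 = 6.67.

K_p = 6.67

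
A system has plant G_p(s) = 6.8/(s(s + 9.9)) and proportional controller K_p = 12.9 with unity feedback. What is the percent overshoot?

The closed-loop denominator s² + 9.9s + 87.72 gives ω_n = √87.72 = 9.366 and ζ = 9.9/(2ω_n) = 0.5285.
%OS = 100·exp(−πζ/√(1−ζ²)) = 100·exp(−π·0.5285/√0.7207) = 14.1%.

14.1%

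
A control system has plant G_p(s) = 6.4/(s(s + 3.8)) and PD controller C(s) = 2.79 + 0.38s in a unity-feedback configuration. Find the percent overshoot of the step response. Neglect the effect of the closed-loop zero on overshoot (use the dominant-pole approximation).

Forward path: (2.79 + 0.38s)·6.4/(s(s+3.8)). The closed-loop characteristic equation is s² + (3.8 + 6.4·0.38)s + 6.4·2.79 = 0.
That is s² + 6.232s + 17.86 = 0, so ω_n = 4.226 rad/s and ζ = 6.232/(2·4.226) = 0.7374.
%OS = 100·exp(−πζ/√(1−ζ²)) = 3.24%.

3.24%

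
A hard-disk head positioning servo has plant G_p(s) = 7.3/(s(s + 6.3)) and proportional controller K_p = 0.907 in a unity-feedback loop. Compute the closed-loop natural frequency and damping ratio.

1 + K_p·G_p(s) = 0 gives s² + 6.3s + 6.621 = 0.
Matching s² + 2ζω_n s + ω_n²: ω_n = √6.621 = 2.573 rad/s and 2ζω_n = 6.3, so ζ = 6.3/(2·2.573) = 1.22.

ω_n = 2.57 rad/s, ζ = 1.22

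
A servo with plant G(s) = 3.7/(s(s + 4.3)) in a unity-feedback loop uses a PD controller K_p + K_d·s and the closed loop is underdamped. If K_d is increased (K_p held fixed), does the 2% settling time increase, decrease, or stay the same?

Characteristic equation s² + (4.3 + 3.7K_d)s + 3.7K_p = 0: raising K_d increases ζω_n = (4.3+3.7K_d)/2 while the loop stays underdamped, so T_s ≈ 4/(ζω_n) decreases.

decrease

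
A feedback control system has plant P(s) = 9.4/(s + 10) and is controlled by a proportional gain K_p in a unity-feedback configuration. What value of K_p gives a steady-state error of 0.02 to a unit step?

K_p = 52.1

For a type-0 loop with proportional control, e_ss = 1/(1 + K_p·P(0)).
P(0) = 0.94. Require 1/(1 + K_p·0.94) = 0.02, so 1 + 0.94·K_p = 50.
K_p = (50 − 1)/0.94 = 52.1.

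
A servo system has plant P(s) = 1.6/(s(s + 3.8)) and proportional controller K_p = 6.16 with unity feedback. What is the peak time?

Closed-loop characteristic equation: s² + 3.8s + 9.856 = 0, so ω_n = 3.139 rad/s and ζ = 3.8/(2·3.139) = 0.6052.
Damped frequency ω_d = ω_n√(1−ζ²) = 2.499 rad/s, so peak time T_p = π/ω_d = 1.26 s.

T_p = 1.26 s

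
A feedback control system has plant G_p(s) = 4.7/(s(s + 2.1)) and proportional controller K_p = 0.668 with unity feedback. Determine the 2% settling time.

The closed-loop denominator s² + 2.1s + 3.14 gives ω_n = √3.14 = 1.772 and ζ = 2.1/(2ω_n) = 0.5926.
2% settling time T_s ≈ 4/(ζω_n) = 4/1.05 = 3.81 s.

T_s ≈ 3.81 s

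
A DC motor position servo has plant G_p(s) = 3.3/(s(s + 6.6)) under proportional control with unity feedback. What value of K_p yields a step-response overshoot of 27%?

From %OS = 100·exp(−πζ/√(1−ζ²)) = 27%, ζ = −ln(0.27)/√(π²+ln²(0.27)) = 0.3847.
Characteristic equation s² + 6.6s + 3.3K_p = 0 gives ζ = 6.6/(2√(3.3K_p)).
Setting ζ = 0.3847: √(3.3K_p) = 6.6/(2·0.3847) = 8.578, so K_p = 73.58/3.3 = 22.3.

K_p = 22.3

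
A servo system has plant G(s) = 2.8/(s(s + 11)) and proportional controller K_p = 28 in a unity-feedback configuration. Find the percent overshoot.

The closed-loop denominator s² + 11s + 78.4 gives ω_n = √78.4 = 8.854 and ζ = 11/(2ω_n) = 0.6212.
%OS = 100·exp(−πζ/√(1−ζ²)) = 100·exp(−π·0.6212/√0.6142) = 8.29%.

8.29%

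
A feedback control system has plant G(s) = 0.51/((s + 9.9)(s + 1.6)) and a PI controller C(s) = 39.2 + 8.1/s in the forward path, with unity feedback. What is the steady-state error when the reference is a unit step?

0

The open loop C(s)G(s) has a pole at the origin (type 1), so the static position error constant is infinite and e_ss = 1/(1+∞) = 0.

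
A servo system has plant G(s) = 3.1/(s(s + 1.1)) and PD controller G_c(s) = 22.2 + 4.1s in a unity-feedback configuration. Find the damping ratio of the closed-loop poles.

Forward path: (22.2 + 4.1s)·3.1/(s(s+1.1)). The closed-loop characteristic equation is s² + (1.1 + 3.1·4.1)s + 3.1·22.2 = 0.
That is s² + 13.81s + 68.82 = 0, so ω_n = 8.296 rad/s and ζ = 13.81/(2·8.296) = 0.8324.

ζ = 0.832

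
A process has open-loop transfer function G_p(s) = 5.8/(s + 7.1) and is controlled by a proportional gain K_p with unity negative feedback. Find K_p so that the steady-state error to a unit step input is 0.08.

K_p = 14.1

Steady-state error for a unit step on this type-0 loop is 1/(1 + K_p·G_p(0)).
G_p(0) = 0.8169. Require 1/(1 + K_p·0.8169) = 0.08, so 1 + 0.8169·K_p = 12.5.
K_p = (12.5 − 1)/0.8169 = 14.1.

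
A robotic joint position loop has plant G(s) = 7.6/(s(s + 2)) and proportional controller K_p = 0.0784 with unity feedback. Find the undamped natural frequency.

ω_n = 0.772 rad/s

With unity feedback the closed-loop characteristic equation is s² + 2s + 0.0784·7.6 = s² + 2s + 0.5958 = 0.
Matching s² + 2ζω_n s + ω_n²: ω_n = √0.5958 = 0.7719 rad/s and 2ζω_n = 2, so ζ = 2/(2·0.7719) = 1.3.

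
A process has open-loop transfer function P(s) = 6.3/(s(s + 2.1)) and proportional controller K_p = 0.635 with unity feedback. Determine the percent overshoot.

Closed-loop characteristic equation: s² + 2.1s + 4 = 0, so ω_n = 2 rad/s and ζ = 2.1/(2·2) = 0.525.
%OS = 100·exp(−πζ/√(1−ζ²)) = 100·exp(−π·0.525/√0.7244) = 14.4%.

14.4%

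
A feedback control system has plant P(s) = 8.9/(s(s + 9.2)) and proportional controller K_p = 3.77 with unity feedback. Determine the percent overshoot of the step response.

Closed-loop characteristic equation: s² + 9.2s + 33.55 = 0, so ω_n = 5.792 rad/s and ζ = 9.2/(2·5.792) = 0.7941.
%OS = 100·exp(−πζ/√(1−ζ²)) = 100·exp(−π·0.7941/√0.3694) = 1.65%.

1.65%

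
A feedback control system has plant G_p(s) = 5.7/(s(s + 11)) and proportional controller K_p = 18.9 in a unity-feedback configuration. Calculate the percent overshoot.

14%

Closed-loop characteristic equation: s² + 11s + 107.7 = 0, so ω_n = 10.38 rad/s and ζ = 11/(2·10.38) = 0.5299.
%OS = 100·exp(−πζ/√(1−ζ²)) = 100·exp(−π·0.5299/√0.7192) = 14%.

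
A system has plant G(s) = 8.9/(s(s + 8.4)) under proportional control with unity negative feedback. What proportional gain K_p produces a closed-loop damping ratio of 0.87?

K_p = 2.62

Closed-loop characteristic equation: s² + 8.4s + K_p·8.9 = 0.
So ω_n = √(8.9K_p) and 2ζω_n = 8.4, giving ζ = 8.4/(2√(8.9K_p)).
Setting ζ = 0.87: √(8.9K_p) = 8.4/(2·0.87) = 4.828, so K_p = 23.31/8.9 = 2.62.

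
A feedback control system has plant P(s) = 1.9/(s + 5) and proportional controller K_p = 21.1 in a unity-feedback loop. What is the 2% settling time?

Closed-loop transfer function: T(s) = K_p·P(s)/(1 + K_p·P(s)) = 40.09/(s + 5 + 40.09) = 40.09/(s + 45.09).
Time constant τ = 1/45.09 = 0.02218 s, so the 2% settling time is about 4τ = 0.0887 s.

T_s ≈ 0.0887 s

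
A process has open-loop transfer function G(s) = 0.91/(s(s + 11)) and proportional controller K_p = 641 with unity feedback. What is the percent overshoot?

Closed-loop characteristic equation: s² + 11s + 583.3 = 0, so ω_n = 24.15 rad/s and ζ = 11/(2·24.15) = 0.2277.
%OS = 100·exp(−πζ/√(1−ζ²)) = 100·exp(−π·0.2277/√0.9481) = 48%.

48%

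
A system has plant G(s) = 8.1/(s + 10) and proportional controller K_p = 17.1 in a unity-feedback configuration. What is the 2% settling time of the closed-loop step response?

T_s ≈ 0.0269 s

Closed-loop transfer function: T(s) = K_p·G(s)/(1 + K_p·G(s)) = 138.5/(s + 10 + 138.5) = 138.5/(s + 148.5).
Time constant τ = 1/148.5 = 0.006734 s, so the 2% settling time is about 4τ = 0.0269 s.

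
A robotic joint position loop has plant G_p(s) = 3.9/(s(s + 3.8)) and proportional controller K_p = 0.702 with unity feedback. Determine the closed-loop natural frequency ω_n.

With unity feedback the closed-loop characteristic equation is s² + 3.8s + 0.702·3.9 = s² + 3.8s + 2.738 = 0.
So ω_n² = 2.738 ⇒ ω_n = 1.655 rad/s, and ζ = 3.8/(2ω_n) = 1.15.

ω_n = 1.65 rad/s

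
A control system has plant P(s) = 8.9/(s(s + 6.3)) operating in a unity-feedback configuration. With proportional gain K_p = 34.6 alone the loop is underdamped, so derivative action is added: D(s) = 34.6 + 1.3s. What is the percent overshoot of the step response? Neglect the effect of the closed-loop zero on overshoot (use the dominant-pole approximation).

15.6%

Forward path: (34.6 + 1.3s)·8.9/(s(s+6.3)). The closed-loop characteristic equation is s² + (6.3 + 8.9·1.3)s + 8.9·34.6 = 0.
That is s² + 17.87s + 307.9 = 0, so ω_n = 17.55 rad/s and ζ = 17.87/(2·17.55) = 0.5092.
%OS = 100·exp(−πζ/√(1−ζ²)) = 15.6%.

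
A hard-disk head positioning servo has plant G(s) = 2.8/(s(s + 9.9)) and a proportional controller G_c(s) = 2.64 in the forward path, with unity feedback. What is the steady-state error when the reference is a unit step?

0

The open loop G_c(s)G(s) has a pole at the origin (type 1), so the static position error constant is infinite and e_ss = 1/(1+∞) = 0.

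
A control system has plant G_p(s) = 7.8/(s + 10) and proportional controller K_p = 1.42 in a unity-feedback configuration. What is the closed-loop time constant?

τ = 0.0474 s

Closed-loop transfer function: T(s) = K_p·G_p(s)/(1 + K_p·G_p(s)) = 11.08/(s + 10 + 11.08) = 11.08/(s + 21.08).
Time constant τ = 1/21.08 = 0.0474 s.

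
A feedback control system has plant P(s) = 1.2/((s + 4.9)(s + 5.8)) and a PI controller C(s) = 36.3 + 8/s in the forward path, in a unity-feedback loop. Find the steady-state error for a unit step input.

0

The open loop C(s)P(s) has a pole at the origin (type 1), so the static position error constant is infinite and e_ss = 1/(1+∞) = 0.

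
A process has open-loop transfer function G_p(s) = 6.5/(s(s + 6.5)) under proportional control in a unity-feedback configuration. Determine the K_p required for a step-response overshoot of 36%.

K_p = 17

From %OS = 100·exp(−πζ/√(1−ζ²)) = 36%, ζ = −ln(0.36)/√(π²+ln²(0.36)) = 0.3093.
Characteristic equation s² + 6.5s + 6.5K_p = 0 gives ζ = 6.5/(2√(6.5K_p)).
Setting ζ = 0.3093: √(6.5K_p) = 6.5/(2·0.3093) = 10.51, so K_p = 110.4/6.5 = 17.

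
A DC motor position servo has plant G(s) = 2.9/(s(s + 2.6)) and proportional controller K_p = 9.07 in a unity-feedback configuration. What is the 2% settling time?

Closed-loop characteristic equation: s² + 2.6s + 26.3 = 0, so ω_n = 5.129 rad/s and ζ = 2.6/(2·5.129) = 0.2535.
2% settling time T_s ≈ 4/(ζω_n) = 4/1.3 = 3.08 s.

T_s ≈ 3.08 s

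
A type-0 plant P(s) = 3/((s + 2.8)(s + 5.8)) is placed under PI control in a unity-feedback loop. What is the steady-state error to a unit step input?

The PI controller's integrator makes the forward path type 1, so e_ss to a step is zero.

0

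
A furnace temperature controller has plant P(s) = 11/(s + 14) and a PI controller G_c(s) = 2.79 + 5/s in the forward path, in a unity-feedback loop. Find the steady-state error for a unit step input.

0

The open loop G_c(s)P(s) has a pole at the origin (type 1), so the static position error constant is infinite and e_ss = 1/(1+∞) = 0.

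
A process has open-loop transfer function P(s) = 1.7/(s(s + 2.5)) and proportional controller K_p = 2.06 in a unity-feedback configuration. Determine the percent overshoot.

The closed-loop denominator s² + 2.5s + 3.502 gives ω_n = √3.502 = 1.871 and ζ = 2.5/(2ω_n) = 0.668.
%OS = 100·exp(−πζ/√(1−ζ²)) = 100·exp(−π·0.668/√0.5538) = 5.96%.

5.96%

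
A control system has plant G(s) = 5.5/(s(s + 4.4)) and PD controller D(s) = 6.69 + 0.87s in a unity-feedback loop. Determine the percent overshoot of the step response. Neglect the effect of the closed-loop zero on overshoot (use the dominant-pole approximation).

2.62%

Forward path: (6.69 + 0.87s)·5.5/(s(s+4.4)). The closed-loop characteristic equation is s² + (4.4 + 5.5·0.87)s + 5.5·6.69 = 0.
That is s² + 9.185s + 36.8 = 0, so ω_n = 6.066 rad/s and ζ = 9.185/(2·6.066) = 0.7571.
%OS = 100·exp(−πζ/√(1−ζ²)) = 2.62%.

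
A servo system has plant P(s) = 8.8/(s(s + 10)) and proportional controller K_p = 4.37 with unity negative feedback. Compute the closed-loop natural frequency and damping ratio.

The closed-loop denominator is s(s+10) + 4.37·8.8 = s² + 10s + 38.46.
So ω_n² = 38.46 ⇒ ω_n = 6.201 rad/s, and ζ = 10/(2ω_n) = 0.806.

ω_n = 6.2 rad/s, ζ = 0.806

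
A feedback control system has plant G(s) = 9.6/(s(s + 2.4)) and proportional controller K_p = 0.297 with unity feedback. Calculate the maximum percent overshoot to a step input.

Closed-loop characteristic equation: s² + 2.4s + 2.851 = 0, so ω_n = 1.689 rad/s and ζ = 2.4/(2·1.689) = 0.7107.
%OS = 100·exp(−πζ/√(1−ζ²)) = 100·exp(−π·0.7107/√0.4949) = 4.19%.

4.19%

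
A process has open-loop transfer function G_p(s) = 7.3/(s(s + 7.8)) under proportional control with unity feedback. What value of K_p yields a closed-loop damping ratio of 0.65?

Closed-loop characteristic equation: s² + 7.8s + K_p·7.3 = 0.
So ω_n = √(7.3K_p) and 2ζω_n = 7.8, giving ζ = 7.8/(2√(7.3K_p)).
Setting ζ = 0.65: √(7.3K_p) = 7.8/(2·0.65) = 6, so K_p = 36/7.3 = 4.93.

K_p = 4.93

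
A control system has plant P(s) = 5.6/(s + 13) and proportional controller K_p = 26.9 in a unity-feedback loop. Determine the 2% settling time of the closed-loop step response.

Closed-loop transfer function: T(s) = K_p·P(s)/(1 + K_p·P(s)) = 150.6/(s + 13 + 150.6) = 150.6/(s + 163.6).
Time constant τ = 1/163.6 = 0.006111 s, so the 2% settling time is about 4τ = 0.0244 s.

T_s ≈ 0.0244 s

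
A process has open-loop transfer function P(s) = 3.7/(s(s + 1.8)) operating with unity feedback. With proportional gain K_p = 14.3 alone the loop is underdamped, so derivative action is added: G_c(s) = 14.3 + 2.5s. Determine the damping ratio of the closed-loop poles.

ζ = 0.76

Forward path: (14.3 + 2.5s)·3.7/(s(s+1.8)). The closed-loop characteristic equation is s² + (1.8 + 3.7·2.5)s + 3.7·14.3 = 0.
That is s² + 11.05s + 52.91 = 0, so ω_n = 7.274 rad/s and ζ = 11.05/(2·7.274) = 0.7596.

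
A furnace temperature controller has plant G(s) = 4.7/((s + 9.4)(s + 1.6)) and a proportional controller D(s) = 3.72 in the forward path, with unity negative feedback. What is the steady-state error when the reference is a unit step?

The loop is type 0. Static position error constant K_pos = D(0)·G(0) = 3.72·0.3125 = 1.163.
Steady-state error to a unit step: e_ss = 1/(1+K_pos) = 1/2.163 = 0.462.

0.462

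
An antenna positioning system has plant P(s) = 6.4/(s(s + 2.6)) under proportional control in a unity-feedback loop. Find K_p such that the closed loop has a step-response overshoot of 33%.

From %OS = 100·exp(−πζ/√(1−ζ²)) = 33%, ζ = −ln(0.33)/√(π²+ln²(0.33)) = 0.3328.
Characteristic equation s² + 2.6s + 6.4K_p = 0 gives ζ = 2.6/(2√(6.4K_p)).
Setting ζ = 0.3328: √(6.4K_p) = 2.6/(2·0.3328) = 3.906, so K_p = 15.26/6.4 = 2.38.

K_p = 2.38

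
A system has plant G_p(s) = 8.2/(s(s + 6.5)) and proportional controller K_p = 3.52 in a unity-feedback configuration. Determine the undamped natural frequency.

The closed-loop denominator is s(s+6.5) + 3.52·8.2 = s² + 6.5s + 28.86.
Matching s² + 2ζω_n s + ω_n²: ω_n = √28.86 = 5.373 rad/s and 2ζω_n = 6.5, so ζ = 6.5/(2·5.373) = 0.605.

ω_n = 5.37 rad/s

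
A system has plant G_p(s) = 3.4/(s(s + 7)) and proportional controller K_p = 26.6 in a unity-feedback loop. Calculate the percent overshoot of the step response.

Closed-loop characteristic equation: s² + 7s + 90.44 = 0, so ω_n = 9.51 rad/s and ζ = 7/(2·9.51) = 0.368.
%OS = 100·exp(−πζ/√(1−ζ²)) = 100·exp(−π·0.368/√0.8646) = 28.8%.

28.8%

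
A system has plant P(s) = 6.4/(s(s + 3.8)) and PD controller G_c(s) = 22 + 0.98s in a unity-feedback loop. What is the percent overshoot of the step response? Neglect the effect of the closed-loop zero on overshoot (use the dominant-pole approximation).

22.9%

Forward path: (22 + 0.98s)·6.4/(s(s+3.8)). The closed-loop characteristic equation is s² + (3.8 + 6.4·0.98)s + 6.4·22 = 0.
That is s² + 10.07s + 140.8 = 0, so ω_n = 11.87 rad/s and ζ = 10.07/(2·11.87) = 0.4244.
%OS = 100·exp(−πζ/√(1−ζ²)) = 22.9%.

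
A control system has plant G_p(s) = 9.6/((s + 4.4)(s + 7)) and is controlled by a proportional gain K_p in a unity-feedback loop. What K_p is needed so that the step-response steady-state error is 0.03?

For a type-0 loop with proportional control, e_ss = 1/(1 + K_p·G_p(0)).
G_p(0) = 0.3117. Require 1/(1 + K_p·0.3117) = 0.03, so 1 + 0.3117·K_p = 33.33.
K_p = (33.33 − 1)/0.3117 = 104.

K_p = 104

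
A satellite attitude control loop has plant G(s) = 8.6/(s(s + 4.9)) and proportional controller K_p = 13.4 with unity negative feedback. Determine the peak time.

T_p = 0.301 s

Closed-loop characteristic equation: s² + 4.9s + 115.2 = 0, so ω_n = 10.73 rad/s and ζ = 4.9/(2·10.73) = 0.2282.
Damped frequency ω_d = ω_n√(1−ζ²) = 10.45 rad/s, so peak time T_p = π/ω_d = 0.301 s.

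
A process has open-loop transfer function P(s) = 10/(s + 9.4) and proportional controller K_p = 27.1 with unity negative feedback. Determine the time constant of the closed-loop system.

Closed-loop transfer function: T(s) = K_p·P(s)/(1 + K_p·P(s)) = 271/(s + 9.4 + 271) = 271/(s + 280.4).
Time constant τ = 1/280.4 = 0.00357 s.

τ = 0.00357 s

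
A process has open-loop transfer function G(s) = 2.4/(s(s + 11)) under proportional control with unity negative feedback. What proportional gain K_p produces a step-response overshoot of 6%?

K_p = 28.3

From %OS = 100·exp(−πζ/√(1−ζ²)) = 6%, ζ = −ln(0.06)/√(π²+ln²(0.06)) = 0.6671.
Characteristic equation s² + 11s + 2.4K_p = 0 gives ζ = 11/(2√(2.4K_p)).
Setting ζ = 0.6671: √(2.4K_p) = 11/(2·0.6671) = 8.244, so K_p = 67.97/2.4 = 28.3.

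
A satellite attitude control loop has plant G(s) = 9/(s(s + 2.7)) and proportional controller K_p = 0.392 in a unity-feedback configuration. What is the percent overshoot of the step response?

3.89%

Closed-loop characteristic equation: s² + 2.7s + 3.528 = 0, so ω_n = 1.878 rad/s and ζ = 2.7/(2·1.878) = 0.7187.
%OS = 100·exp(−πζ/√(1−ζ²)) = 100·exp(−π·0.7187/√0.4834) = 3.89%.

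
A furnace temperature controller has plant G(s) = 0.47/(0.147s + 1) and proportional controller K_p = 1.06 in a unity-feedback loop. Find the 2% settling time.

Closed loop: T(s) = K_p·G/(1+K_p·G) = 0.4982/(0.147s + 1 + 0.4982), with pole at s = −(1 + 0.4982)/0.147 = −10.19.
τ = 1/10.19 = 0.09812 s, so 2% settling time ≈ 4τ = 0.392 s.

T_s ≈ 0.392 s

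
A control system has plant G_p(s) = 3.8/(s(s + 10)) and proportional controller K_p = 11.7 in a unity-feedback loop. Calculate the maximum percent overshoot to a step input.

From 1 + K_pG_p(s) = 0: s² + 10s + 44.46 = 0 ⇒ ω_n = 6.668, ζ = 0.7499.
%OS = 100·exp(−πζ/√(1−ζ²)) = 100·exp(−π·0.7499/√0.4377) = 2.84%.

2.84%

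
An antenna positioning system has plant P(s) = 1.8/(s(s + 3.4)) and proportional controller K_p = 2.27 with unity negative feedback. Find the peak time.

T_p = 2.87 s

From 1 + K_pP(s) = 0: s² + 3.4s + 4.086 = 0 ⇒ ω_n = 2.021, ζ = 0.841.
Damped frequency ω_d = ω_n√(1−ζ²) = 1.094 rad/s, so peak time T_p = π/ω_d = 2.87 s.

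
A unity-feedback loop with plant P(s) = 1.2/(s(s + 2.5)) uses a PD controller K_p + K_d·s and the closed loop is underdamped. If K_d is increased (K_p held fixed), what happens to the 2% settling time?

Characteristic equation s² + (2.5 + 1.2K_d)s + 1.2K_p = 0: raising K_d increases ζω_n = (2.5+1.2K_d)/2 while the loop stays underdamped, so T_s ≈ 4/(ζω_n) decreases.

decrease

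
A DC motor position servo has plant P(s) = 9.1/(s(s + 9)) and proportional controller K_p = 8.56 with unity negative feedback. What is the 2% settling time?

T_s ≈ 0.889 s

From 1 + K_pP(s) = 0: s² + 9s + 77.9 = 0 ⇒ ω_n = 8.826, ζ = 0.5099.
2% settling time T_s ≈ 4/(ζω_n) = 4/4.5 = 0.889 s.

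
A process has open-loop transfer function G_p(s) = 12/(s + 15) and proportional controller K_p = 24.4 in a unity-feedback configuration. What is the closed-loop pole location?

s = -307.8

Closed-loop transfer function: T(s) = K_p·G_p(s)/(1 + K_p·G_p(s)) = 292.8/(s + 15 + 292.8) = 292.8/(s + 307.8).
The closed-loop pole is at s = −307.8.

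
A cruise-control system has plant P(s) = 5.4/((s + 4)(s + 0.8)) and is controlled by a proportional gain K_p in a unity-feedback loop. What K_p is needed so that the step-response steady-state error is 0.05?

K_p = 11.3

For a type-0 loop with proportional control, e_ss = 1/(1 + K_p·P(0)).
P(0) = 1.688. Require 1/(1 + K_p·1.688) = 0.05, so 1 + 1.688·K_p = 20.
K_p = (20 − 1)/1.688 = 11.3.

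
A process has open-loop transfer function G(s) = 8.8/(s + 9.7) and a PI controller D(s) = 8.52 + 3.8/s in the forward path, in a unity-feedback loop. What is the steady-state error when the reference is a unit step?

0

The open loop D(s)G(s) has a pole at the origin (type 1), so the static position error constant is infinite and e_ss = 1/(1+∞) = 0.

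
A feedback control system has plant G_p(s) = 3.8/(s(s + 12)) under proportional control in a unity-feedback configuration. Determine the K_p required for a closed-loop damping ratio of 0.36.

K_p = 73.1

Closed-loop characteristic equation: s² + 12s + K_p·3.8 = 0.
So ω_n = √(3.8K_p) and 2ζω_n = 12, giving ζ = 12/(2√(3.8K_p)).
Setting ζ = 0.36: √(3.8K_p) = 12/(2·0.36) = 16.67, so K_p = 277.8/3.8 = 73.1.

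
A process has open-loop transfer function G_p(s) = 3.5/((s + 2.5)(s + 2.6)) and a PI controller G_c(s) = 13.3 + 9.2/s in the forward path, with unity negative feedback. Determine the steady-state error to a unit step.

0

The open loop G_c(s)G_p(s) has a pole at the origin (type 1), so the static position error constant is infinite and e_ss = 1/(1+∞) = 0.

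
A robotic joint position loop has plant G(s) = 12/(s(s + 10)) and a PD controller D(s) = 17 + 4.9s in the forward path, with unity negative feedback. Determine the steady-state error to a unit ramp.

The loop has one pole at the origin (type 1). Velocity error constant K_v = lim_{s→0} s·D(s)G(s) = 17·12/10 = 20.4.
Steady-state error to a unit ramp: e_ss = 1/K_v = 0.049.

0.049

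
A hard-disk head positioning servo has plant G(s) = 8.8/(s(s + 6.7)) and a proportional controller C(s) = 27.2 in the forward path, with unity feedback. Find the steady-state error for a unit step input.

The open loop C(s)G(s) has a pole at the origin (type 1), so the static position error constant is infinite and e_ss = 1/(1+∞) = 0.

0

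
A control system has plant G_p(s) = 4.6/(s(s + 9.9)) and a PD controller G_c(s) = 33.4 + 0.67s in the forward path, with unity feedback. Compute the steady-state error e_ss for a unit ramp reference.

0.0644

The loop has one pole at the origin (type 1). Velocity error constant K_v = lim_{s→0} s·G_c(s)G_p(s) = 33.4·4.6/9.9 = 15.52.
Steady-state error to a unit ramp: e_ss = 1/K_v = 0.0644.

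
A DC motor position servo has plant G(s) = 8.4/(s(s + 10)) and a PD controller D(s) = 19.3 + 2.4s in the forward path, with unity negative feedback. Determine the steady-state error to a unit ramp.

The loop has one pole at the origin (type 1). Velocity error constant K_v = lim_{s→0} s·D(s)G(s) = 19.3·8.4/10 = 16.21.
Steady-state error to a unit ramp: e_ss = 1/K_v = 0.0617.

0.0617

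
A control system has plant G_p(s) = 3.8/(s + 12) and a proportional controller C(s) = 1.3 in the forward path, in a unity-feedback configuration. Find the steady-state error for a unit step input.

The loop is type 0. Static position error constant K_pos = C(0)·G_p(0) = 1.3·0.3167 = 0.4117.
Steady-state error to a unit step: e_ss = 1/(1+K_pos) = 1/1.412 = 0.708.

0.708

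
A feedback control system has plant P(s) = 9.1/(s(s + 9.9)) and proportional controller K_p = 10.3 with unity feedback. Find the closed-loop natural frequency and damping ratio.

ω_n = 9.68 rad/s, ζ = 0.511

With unity feedback the closed-loop characteristic equation is s² + 9.9s + 10.3·9.1 = s² + 9.9s + 93.73 = 0.
So ω_n² = 93.73 ⇒ ω_n = 9.681 rad/s, and ζ = 9.9/(2ω_n) = 0.511.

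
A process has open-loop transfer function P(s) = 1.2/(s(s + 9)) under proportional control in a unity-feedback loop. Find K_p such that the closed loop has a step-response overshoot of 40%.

From %OS = 100·exp(−πζ/√(1−ζ²)) = 40%, ζ = −ln(0.4)/√(π²+ln²(0.4)) = 0.28.
Characteristic equation s² + 9s + 1.2K_p = 0 gives ζ = 9/(2√(1.2K_p)).
Setting ζ = 0.28: √(1.2K_p) = 9/(2·0.28) = 16.07, so K_p = 258.3/1.2 = 215.

K_p = 215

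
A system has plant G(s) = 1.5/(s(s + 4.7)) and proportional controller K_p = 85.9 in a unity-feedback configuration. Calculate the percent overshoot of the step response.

51.4%

The closed-loop denominator s² + 4.7s + 128.9 gives ω_n = √128.9 = 11.35 and ζ = 4.7/(2ω_n) = 0.207.
%OS = 100·exp(−πζ/√(1−ζ²)) = 100·exp(−π·0.207/√0.9571) = 51.4%.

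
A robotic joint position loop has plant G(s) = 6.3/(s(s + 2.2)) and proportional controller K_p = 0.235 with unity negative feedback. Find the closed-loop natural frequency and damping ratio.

With unity feedback the closed-loop characteristic equation is s² + 2.2s + 0.235·6.3 = s² + 2.2s + 1.48 = 0.
Matching s² + 2ζω_n s + ω_n²: ω_n = √1.48 = 1.217 rad/s and 2ζω_n = 2.2, so ζ = 2.2/(2·1.217) = 0.904.

ω_n = 1.22 rad/s, ζ = 0.904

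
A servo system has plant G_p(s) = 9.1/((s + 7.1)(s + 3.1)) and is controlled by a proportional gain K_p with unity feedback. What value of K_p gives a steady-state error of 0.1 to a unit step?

K_p = 21.8

The loop is type 0, so e_ss(step) = 1/(1 + K_pos) with K_pos = K_p·G_p(0).
G_p(0) = 0.4134. Require 1/(1 + K_p·0.4134) = 0.1, so 1 + 0.4134·K_p = 10.
K_p = (10 − 1)/0.4134 = 21.8.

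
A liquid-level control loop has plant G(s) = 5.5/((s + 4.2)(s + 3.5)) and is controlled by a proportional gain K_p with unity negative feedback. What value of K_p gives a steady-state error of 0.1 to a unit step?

K_p = 24.1

Steady-state error for a unit step on this type-0 loop is 1/(1 + K_p·G(0)).
G(0) = 0.3741. Require 1/(1 + K_p·0.3741) = 0.1, so 1 + 0.3741·K_p = 10.
K_p = (10 − 1)/0.3741 = 24.1.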